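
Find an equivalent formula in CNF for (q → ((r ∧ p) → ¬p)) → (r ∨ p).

(q → ((r ∧ p) → ¬p)) → (r ∨ p)
≡ ¬(q → ((r ∧ p) → ¬p)) ∨ r ∨ p   — eliminate →
≡ ¬(¬q ∨ ((r ∧ p) → ¬p)) ∨ r ∨ p   — eliminate →
≡ ¬(¬q ∨ ¬(r ∧ p) ∨ ¬p) ∨ r ∨ p   — eliminate →
≡ (¬¬q ∧ ¬¬(r ∧ p) ∧ ¬¬p) ∨ r ∨ p   — De Morgan
≡ (q ∧ ¬¬(r ∧ p) ∧ ¬¬p) ∨ r ∨ p   — double negation
≡ (q ∧ r ∧ p ∧ ¬¬p) ∨ r ∨ p   — double negation
≡ (q ∧ r ∧ p ∧ p) ∨ r ∨ p   — double negation
≡ (q ∨ r ∨ p) ∧ (r ∨ r ∨ p) ∧ (p ∨ r ∨ p) ∧ (p ∨ r ∨ p)   — distribute ∨ over ∧
≡ r ∨ p   — simplify

r ∨ p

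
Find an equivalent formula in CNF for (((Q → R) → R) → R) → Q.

(((Q → R) → R) → R) → Q
≡ ¬(((Q → R) → R) → R) ∨ Q   (eliminate →)
≡ ¬(¬((Q → R) → R) ∨ R) ∨ Q   (eliminate →)
≡ ¬(¬(¬(Q → R) ∨ R) ∨ R) ∨ Q   (eliminate →)
≡ ¬(¬(¬(¬Q ∨ R) ∨ R) ∨ R) ∨ Q   (eliminate →)
≡ (¬¬(¬(¬Q ∨ R) ∨ R) ∧ ¬R) ∨ Q   (De Morgan)
≡ ((¬(¬Q ∨ R) ∨ R) ∧ ¬R) ∨ Q   (double negation)
≡ (((¬¬Q ∧ ¬R) ∨ R) ∧ ¬R) ∨ Q   (De Morgan)
≡ (((Q ∧ ¬R) ∨ R) ∧ ¬R) ∨ Q   (double negation)
≡ (Q ∨ R ∨ Q) ∧ (¬R ∨ R ∨ Q) ∧ (¬R ∨ Q)   (distribute ∨ over ∧)
≡ (Q ∨ R) ∧ (¬R ∨ Q)   (simplify)

(Q ∨ R) ∧ (¬R ∨ Q)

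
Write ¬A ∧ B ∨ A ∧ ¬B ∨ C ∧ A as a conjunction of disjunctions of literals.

(¬A ∨ ¬B ∨ C) ∧ (B ∨ A)

¬A ∧ B ∨ A ∧ ¬B ∨ C ∧ A
≡ (¬A ∨ A ∨ C) ∧ (¬A ∨ A ∨ A) ∧ (¬A ∨ ¬B ∨ C) ∧ (¬A ∨ ¬B ∨ A) ∧ (B ∨ A ∨ C) ∧ (B ∨ A ∨ A) ∧ (B ∨ ¬B ∨ C) ∧ (B ∨ ¬B ∨ A)   [distribute ∨ over ∧]
≡ (¬A ∨ ¬B ∨ C) ∧ (B ∨ A)   [simplify]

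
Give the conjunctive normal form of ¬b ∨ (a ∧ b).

¬b ∨ a

¬b ∨ (a ∧ b)
≡ (¬b ∨ a) ∧ (¬b ∨ b)   — distribute ∨ over ∧
≡ ¬b ∨ a   — simplify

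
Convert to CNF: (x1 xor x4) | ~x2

(x1 | x4 | ~x2) & (~x1 | ~x4 | ~x2)

(x1 xor x4) | ~x2
= ((x1 | x4) & ~(x1 & x4)) | ~x2   (expand xor)
= ((x1 | x4) & (~x1 | ~x4)) | ~x2   (De Morgan)
= (x1 | x4 | ~x2) & (~x1 | ~x4 | ~x2)   (distribute | over &)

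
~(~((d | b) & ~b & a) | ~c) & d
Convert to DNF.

~(~((d | b) & ~b & a) | ~c) & d
= ~~((d | b) & ~b & a) & ~~c & d   (De Morgan)
= (d | b) & ~b & a & ~~c & d   (double negation)
= (d | b) & ~b & a & c & d   (double negation)
= (d & ~b & a & c & d) | (b & ~b & a & c & d)   (distribute & over |)
= d & ~b & a & c   (simplify)

d & ~b & a & c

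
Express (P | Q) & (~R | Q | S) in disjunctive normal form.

(P | Q) & (~R | Q | S)
≡ (P & ~R) | (P & Q) | (P & S) | (Q & ~R) | (Q & Q) | (Q & S)   — distribute & over |
≡ (P & ~R) | (P & S) | Q   — simplify

(P & ~R) | (P & S) | Q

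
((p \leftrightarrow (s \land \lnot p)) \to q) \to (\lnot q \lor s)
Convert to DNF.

((p \leftrightarrow (s \land \lnot p)) \to q) \to (\lnot q \lor s)
= \lnot ((p \leftrightarrow (s \land \lnot p)) \to q) \lor \lnot q \lor s   [eliminate \to]
= \lnot (\lnot (p \leftrightarrow (s \land \lnot p)) \lor q) \lor \lnot q \lor s   [eliminate \to]
= \lnot (\lnot ((p \to (s \land \lnot p)) \land ((s \land \lnot p) \to p)) \lor q) \lor \lnot q \lor s   [eliminate \leftrightarrow]
= \lnot (\lnot ((\lnot p \lor (s \land \lnot p)) \land ((s \land \lnot p) \to p)) \lor q) \lor \lnot q \lor s   [eliminate \to]
= \lnot (\lnot ((\lnot p \lor (s \land \lnot p)) \land (\lnot (s \land \lnot p) \lor p)) \lor q) \lor \lnot q \lor s   [eliminate \to]
= (\lnot \lnot ((\lnot p \lor (s \land \lnot p)) \land (\lnot (s \land \lnot p) \lor p)) \land \lnot q) \lor \lnot q \lor s   [De Morgan]
= ((\lnot p \lor (s \land \lnot p)) \land (\lnot (s \land \lnot p) \lor p) \land \lnot q) \lor \lnot q \lor s   [double negation]
= ((\lnot p \lor (s \land \lnot p)) \land (\lnot s \lor \lnot \lnot p \lor p) \land \lnot q) \lor \lnot q \lor s   [De Morgan]
= ((\lnot p \lor (s \land \lnot p)) \land (\lnot s \lor p \lor p) \land \lnot q) \lor \lnot q \lor s   [double negation]
= (\lnot p \land \lnot s \land \lnot q) \lor (\lnot p \land p \land \lnot q) \lor (\lnot p \land p \land \lnot q) \lor (s \land \lnot p \land \lnot s \land \lnot q) \lor (s \land \lnot p \land p \land \lnot q) \lor (s \land \lnot p \land p \land \lnot q) \lor \lnot q \lor s   [distribute \land over \lor]
= \lnot q \lor s   [simplify]

\lnot q \lor s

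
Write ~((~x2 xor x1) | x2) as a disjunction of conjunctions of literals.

~((~x2 xor x1) | x2)
≡ ~((~x2 & ~x1) | (~~x2 & x1) | x2)   — expand xor
≡ ~(~x2 & ~x1) & ~(~~x2 & x1) & ~x2   — De Morgan
≡ (~~x2 | ~~x1) & ~(~~x2 & x1) & ~x2   — De Morgan
≡ (x2 | ~~x1) & ~(~~x2 & x1) & ~x2   — double negation
≡ (x2 | x1) & ~(~~x2 & x1) & ~x2   — double negation
≡ (x2 | x1) & (~~~x2 | ~x1) & ~x2   — De Morgan
≡ (x2 | x1) & (~x2 | ~x1) & ~x2   — double negation
≡ (x2 & ~x2 & ~x2) | (x2 & ~x1 & ~x2) | (x1 & ~x2 & ~x2) | (x1 & ~x1 & ~x2)   — distribute & over |
≡ x1 & ~x2   — simplify

x1 & ~x2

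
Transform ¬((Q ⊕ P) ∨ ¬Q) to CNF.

¬((Q ⊕ P) ∨ ¬Q)
≡ ¬(((Q ∨ P) ∧ ¬(Q ∧ P)) ∨ ¬Q)   [expand ⊕]
≡ ¬((Q ∨ P) ∧ ¬(Q ∧ P)) ∧ ¬¬Q   [De Morgan]
≡ (¬(Q ∨ P) ∨ ¬¬(Q ∧ P)) ∧ ¬¬Q   [De Morgan]
≡ ((¬Q ∧ ¬P) ∨ ¬¬(Q ∧ P)) ∧ ¬¬Q   [De Morgan]
≡ ((¬Q ∧ ¬P) ∨ (Q ∧ P)) ∧ ¬¬Q   [double negation]
≡ ((¬Q ∧ ¬P) ∨ (Q ∧ P)) ∧ Q   [double negation]
≡ (¬Q ∨ Q) ∧ (¬Q ∨ P) ∧ (¬P ∨ Q) ∧ (¬P ∨ P) ∧ Q   [distribute ∨ over ∧]
≡ (¬Q ∨ P) ∧ Q   [simplify]

(¬Q ∨ P) ∧ Q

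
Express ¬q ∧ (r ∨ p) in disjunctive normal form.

¬q ∧ (r ∨ p)
≡ (¬q ∧ r) ∨ (¬q ∧ p)

(¬q ∧ r) ∨ (¬q ∧ p)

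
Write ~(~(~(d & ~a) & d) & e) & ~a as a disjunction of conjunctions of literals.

~(~(~(d & ~a) & d) & e) & ~a
≡ (~~(~(d & ~a) & d) | ~e) & ~a   [De Morgan]
≡ ((~(d & ~a) & d) | ~e) & ~a   [double negation]
≡ (((~d | ~~a) & d) | ~e) & ~a   [De Morgan]
≡ (((~d | a) & d) | ~e) & ~a   [double negation]
≡ (~d & d & ~a) | (a & d & ~a) | (~e & ~a)   [distribute & over |]
≡ ~e & ~a   [simplify]

~e & ~a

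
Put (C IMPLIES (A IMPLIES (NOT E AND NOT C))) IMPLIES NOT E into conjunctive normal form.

(C OR NOT E) AND (A OR NOT E)

(C IMPLIES (A IMPLIES (NOT E AND NOT C))) IMPLIES NOT E
≡ NOT (C IMPLIES (A IMPLIES (NOT E AND NOT C))) OR NOT E
≡ NOT (NOT C OR (A IMPLIES (NOT E AND NOT C))) OR NOT E
≡ NOT (NOT C OR NOT A OR (NOT E AND NOT C)) OR NOT E
≡ (NOT NOT C AND NOT NOT A AND NOT (NOT E AND NOT C)) OR NOT E
≡ (C AND NOT NOT A AND NOT (NOT E AND NOT C)) OR NOT E
≡ (C AND A AND NOT (NOT E AND NOT C)) OR NOT E
≡ (C AND A AND (NOT NOT E OR NOT NOT C)) OR NOT E
≡ (C AND A AND (E OR NOT NOT C)) OR NOT E
≡ (C AND A AND (E OR C)) OR NOT E
≡ (C OR NOT E) AND (A OR NOT E) AND (E OR C OR NOT E)
≡ (C OR NOT E) AND (A OR NOT E)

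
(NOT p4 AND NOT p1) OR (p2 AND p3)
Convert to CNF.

(NOT p4 AND NOT p1) OR (p2 AND p3)
= (NOT p4 OR p2) AND (NOT p4 OR p3) AND (NOT p1 OR p2) AND (NOT p1 OR p3)   [distribute OR over AND]

(NOT p4 OR p2) AND (NOT p4 OR p3) AND (NOT p1 OR p2) AND (NOT p1 OR p3)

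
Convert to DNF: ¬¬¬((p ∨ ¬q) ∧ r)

¬p ∧ q ∨ ¬r

¬¬¬((p ∨ ¬q) ∧ r)
⇔ ¬((p ∨ ¬q) ∧ r)   — double negation
⇔ ¬(p ∨ ¬q) ∨ ¬r   — De Morgan
⇔ ¬p ∧ ¬¬q ∨ ¬r   — De Morgan
⇔ ¬p ∧ q ∨ ¬r   — double negation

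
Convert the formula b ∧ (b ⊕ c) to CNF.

b ∧ (¬b ∨ ¬c)

b ∧ (b ⊕ c)
≡ b ∧ (b ∨ c) ∧ ¬(b ∧ c)   [expand ⊕]
≡ b ∧ (b ∨ c) ∧ (¬b ∨ ¬c)   [De Morgan]
≡ b ∧ (¬b ∨ ¬c)   [simplify]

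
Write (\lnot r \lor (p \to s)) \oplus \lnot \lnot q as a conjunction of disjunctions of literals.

(\lnot r \lor (p \to s)) \oplus \lnot \lnot q
⇔ (\lnot r \lor (p \to s) \lor \lnot \lnot q) \land \lnot ((\lnot r \lor (p \to s)) \land \lnot \lnot q)   — expand \oplus
⇔ (\lnot r \lor \lnot p \lor s \lor \lnot \lnot q) \land \lnot ((\lnot r \lor (p \to s)) \land \lnot \lnot q)   — eliminate \to
⇔ (\lnot r \lor \lnot p \lor s \lor \lnot \lnot q) \land \lnot ((\lnot r \lor \lnot p \lor s) \land \lnot \lnot q)   — eliminate \to
⇔ (\lnot r \lor \lnot p \lor s \lor q) \land \lnot ((\lnot r \lor \lnot p \lor s) \land \lnot \lnot q)   — double negation
⇔ (\lnot r \lor \lnot p \lor s \lor q) \land (\lnot (\lnot r \lor \lnot p \lor s) \lor \lnot \lnot \lnot q)   — De Morgan
⇔ (\lnot r \lor \lnot p \lor s \lor q) \land ((\lnot \lnot r \land \lnot \lnot p \land \lnot s) \lor \lnot \lnot \lnot q)   — De Morgan
⇔ (\lnot r \lor \lnot p \lor s \lor q) \land ((r \land \lnot \lnot p \land \lnot s) \lor \lnot \lnot \lnot q)   — double negation
⇔ (\lnot r \lor \lnot p \lor s \lor q) \land ((r \land p \land \lnot s) \lor \lnot \lnot \lnot q)   — double negation
⇔ (\lnot r \lor \lnot p \lor s \lor q) \land ((r \land p \land \lnot s) \lor \lnot q)   — double negation
⇔ (\lnot r \lor \lnot p \lor s \lor q) \land (r \lor \lnot q) \land (p \lor \lnot q) \land (\lnot s \lor \lnot q)   — distribute \lor over \land

(\lnot r \lor \lnot p \lor s \lor q) \land (r \lor \lnot q) \land (p \lor \lnot q) \land (\lnot s \lor \lnot q)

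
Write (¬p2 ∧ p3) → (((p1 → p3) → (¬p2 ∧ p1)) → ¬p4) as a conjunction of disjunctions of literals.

(¬p2 ∧ p3) → (((p1 → p3) → (¬p2 ∧ p1)) → ¬p4)
= ¬(¬p2 ∧ p3) ∨ (((p1 → p3) → (¬p2 ∧ p1)) → ¬p4)   [eliminate →]
= ¬(¬p2 ∧ p3) ∨ ¬((p1 → p3) → (¬p2 ∧ p1)) ∨ ¬p4   [eliminate →]
= ¬(¬p2 ∧ p3) ∨ ¬(¬(p1 → p3) ∨ (¬p2 ∧ p1)) ∨ ¬p4   [eliminate →]
= ¬(¬p2 ∧ p3) ∨ ¬(¬(¬p1 ∨ p3) ∨ (¬p2 ∧ p1)) ∨ ¬p4   [eliminate →]
= ¬¬p2 ∨ ¬p3 ∨ ¬(¬(¬p1 ∨ p3) ∨ (¬p2 ∧ p1)) ∨ ¬p4   [De Morgan]
= p2 ∨ ¬p3 ∨ ¬(¬(¬p1 ∨ p3) ∨ (¬p2 ∧ p1)) ∨ ¬p4   [double negation]
= p2 ∨ ¬p3 ∨ (¬¬(¬p1 ∨ p3) ∧ ¬(¬p2 ∧ p1)) ∨ ¬p4   [De Morgan]
= p2 ∨ ¬p3 ∨ ((¬p1 ∨ p3) ∧ ¬(¬p2 ∧ p1)) ∨ ¬p4   [double negation]
= p2 ∨ ¬p3 ∨ ((¬p1 ∨ p3) ∧ (¬¬p2 ∨ ¬p1)) ∨ ¬p4   [De Morgan]
= p2 ∨ ¬p3 ∨ ((¬p1 ∨ p3) ∧ (p2 ∨ ¬p1)) ∨ ¬p4   [double negation]
= (p2 ∨ ¬p3 ∨ ¬p1 ∨ p3 ∨ ¬p4) ∧ (p2 ∨ ¬p3 ∨ p2 ∨ ¬p1 ∨ ¬p4)   [distribute ∨ over ∧]
= p2 ∨ ¬p3 ∨ ¬p1 ∨ ¬p4   [simplify]

p2 ∨ ¬p3 ∨ ¬p1 ∨ ¬p4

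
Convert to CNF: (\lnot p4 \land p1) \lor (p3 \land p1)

(\lnot p4 \land p1) \lor (p3 \land p1)
≡ (\lnot p4 \lor p3) \land (\lnot p4 \lor p1) \land (p1 \lor p3) \land (p1 \lor p1)   (distribute \lor over \land)
≡ (\lnot p4 \lor p3) \land p1   (simplify)

(\lnot p4 \lor p3) \land p1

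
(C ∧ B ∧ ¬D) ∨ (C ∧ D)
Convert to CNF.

(C ∧ B ∧ ¬D) ∨ (C ∧ D)
≡ (C ∨ C) ∧ (C ∨ D) ∧ (B ∨ C) ∧ (B ∨ D) ∧ (¬D ∨ C) ∧ (¬D ∨ D)   (distribute ∨ over ∧)
≡ C ∧ (B ∨ D)   (simplify)

C ∧ (B ∨ D)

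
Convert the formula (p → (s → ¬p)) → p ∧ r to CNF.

(p → (s → ¬p)) → p ∧ r
= ¬(p → (s → ¬p)) ∨ p ∧ r   (eliminate →)
= ¬(¬p ∨ (s → ¬p)) ∨ p ∧ r   (eliminate →)
= ¬(¬p ∨ ¬s ∨ ¬p) ∨ p ∧ r   (eliminate →)
= ¬¬p ∧ ¬¬s ∧ ¬¬p ∨ p ∧ r   (De Morgan)
= p ∧ ¬¬s ∧ ¬¬p ∨ p ∧ r   (double negation)
= p ∧ s ∧ ¬¬p ∨ p ∧ r   (double negation)
= p ∧ s ∧ p ∨ p ∧ r   (double negation)
= (p ∨ p) ∧ (p ∨ r) ∧ (s ∨ p) ∧ (s ∨ r) ∧ (p ∨ p) ∧ (p ∨ r)   (distribute ∨ over ∧)
= p ∧ (s ∨ r)   (simplify)

p ∧ (s ∨ r)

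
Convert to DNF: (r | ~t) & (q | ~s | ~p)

(r | ~t) & (q | ~s | ~p)
≡ (r & q) | (r & ~s) | (r & ~p) | (~t & q) | (~t & ~s) | (~t & ~p)   [distribute & over |]

(r & q) | (r & ~s) | (r & ~p) | (~t & q) | (~t & ~s) | (~t & ~p)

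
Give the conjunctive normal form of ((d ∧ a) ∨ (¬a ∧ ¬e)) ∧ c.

(d ∨ ¬a) ∧ (d ∨ ¬e) ∧ (a ∨ ¬e) ∧ c

((d ∧ a) ∨ (¬a ∧ ¬e)) ∧ c
≡ (d ∨ ¬a) ∧ (d ∨ ¬e) ∧ (a ∨ ¬a) ∧ (a ∨ ¬e) ∧ c   — distribute ∨ over ∧
≡ (d ∨ ¬a) ∧ (d ∨ ¬e) ∧ (a ∨ ¬e) ∧ c   — simplify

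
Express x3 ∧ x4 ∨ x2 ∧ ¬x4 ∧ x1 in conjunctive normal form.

(x3 ∨ x2) ∧ (x3 ∨ ¬x4) ∧ (x3 ∨ x1) ∧ (x4 ∨ x2) ∧ (x4 ∨ x1)

x3 ∧ x4 ∨ x2 ∧ ¬x4 ∧ x1
≡ (x3 ∨ x2) ∧ (x3 ∨ ¬x4) ∧ (x3 ∨ x1) ∧ (x4 ∨ x2) ∧ (x4 ∨ ¬x4) ∧ (x4 ∨ x1)   [distribute ∨ over ∧]
≡ (x3 ∨ x2) ∧ (x3 ∨ ¬x4) ∧ (x3 ∨ x1) ∧ (x4 ∨ x2) ∧ (x4 ∨ x1)   [simplify]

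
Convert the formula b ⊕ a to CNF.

(b ∨ a) ∧ (¬b ∨ ¬a)

b ⊕ a
≡ (b ∨ a) ∧ ¬(b ∧ a)   — expand ⊕
≡ (b ∨ a) ∧ (¬b ∨ ¬a)   — De Morgan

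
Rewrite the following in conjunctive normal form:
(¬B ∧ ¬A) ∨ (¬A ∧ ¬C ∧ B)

(¬B ∧ ¬A) ∨ (¬A ∧ ¬C ∧ B)
= (¬B ∨ ¬A) ∧ (¬B ∨ ¬C) ∧ (¬B ∨ B) ∧ (¬A ∨ ¬A) ∧ (¬A ∨ ¬C) ∧ (¬A ∨ B)   [distribute ∨ over ∧]
= (¬B ∨ ¬C) ∧ ¬A   [simplify]

(¬B ∨ ¬C) ∧ ¬A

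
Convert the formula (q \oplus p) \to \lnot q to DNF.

(q \oplus p) \to \lnot q
≡ \lnot (q \oplus p) \lor \lnot q   (eliminate \to)
≡ \lnot ((q \land \lnot p) \lor (\lnot q \land p)) \lor \lnot q   (expand \oplus)
≡ (\lnot (q \land \lnot p) \land \lnot (\lnot q \land p)) \lor \lnot q   (De Morgan)
≡ ((\lnot q \lor \lnot \lnot p) \land \lnot (\lnot q \land p)) \lor \lnot q   (De Morgan)
≡ ((\lnot q \lor p) \land \lnot (\lnot q \land p)) \lor \lnot q   (double negation)
≡ ((\lnot q \lor p) \land (\lnot \lnot q \lor \lnot p)) \lor \lnot q   (De Morgan)
≡ ((\lnot q \lor p) \land (q \lor \lnot p)) \lor \lnot q   (double negation)
≡ (\lnot q \land q) \lor (\lnot q \land \lnot p) \lor (p \land q) \lor (p \land \lnot p) \lor \lnot q   (distribute \land over \lor)
≡ (p \land q) \lor \lnot q   (simplify)

(p \land q) \lor \lnot q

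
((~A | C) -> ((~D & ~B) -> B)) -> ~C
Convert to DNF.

((~A | C) -> ((~D & ~B) -> B)) -> ~C
≡ ~((~A | C) -> ((~D & ~B) -> B)) | ~C
≡ ~(~(~A | C) | ((~D & ~B) -> B)) | ~C
≡ ~(~(~A | C) | ~(~D & ~B) | B) | ~C
≡ (~~(~A | C) & ~~(~D & ~B) & ~B) | ~C
≡ ((~A | C) & ~~(~D & ~B) & ~B) | ~C
≡ ((~A | C) & ~D & ~B & ~B) | ~C
≡ (~A & ~D & ~B & ~B) | (C & ~D & ~B & ~B) | ~C
≡ (~A & ~D & ~B) | (C & ~D & ~B) | ~C

(~A & ~D & ~B) | (C & ~D & ~B) | ~C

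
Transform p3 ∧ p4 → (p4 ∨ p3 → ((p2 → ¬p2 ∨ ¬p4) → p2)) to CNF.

¬p3 ∨ ¬p4 ∨ p2

p3 ∧ p4 → (p4 ∨ p3 → ((p2 → ¬p2 ∨ ¬p4) → p2))
≡ ¬(p3 ∧ p4) ∨ (p4 ∨ p3 → ((p2 → ¬p2 ∨ ¬p4) → p2))
≡ ¬(p3 ∧ p4) ∨ ¬(p4 ∨ p3) ∨ ((p2 → ¬p2 ∨ ¬p4) → p2)
≡ ¬(p3 ∧ p4) ∨ ¬(p4 ∨ p3) ∨ ¬(p2 → ¬p2 ∨ ¬p4) ∨ p2
≡ ¬(p3 ∧ p4) ∨ ¬(p4 ∨ p3) ∨ ¬(¬p2 ∨ ¬p2 ∨ ¬p4) ∨ p2
≡ ¬p3 ∨ ¬p4 ∨ ¬(p4 ∨ p3) ∨ ¬(¬p2 ∨ ¬p2 ∨ ¬p4) ∨ p2
≡ ¬p3 ∨ ¬p4 ∨ ¬p4 ∧ ¬p3 ∨ ¬(¬p2 ∨ ¬p2 ∨ ¬p4) ∨ p2
≡ ¬p3 ∨ ¬p4 ∨ ¬p4 ∧ ¬p3 ∨ ¬¬p2 ∧ ¬¬p2 ∧ ¬¬p4 ∨ p2
≡ ¬p3 ∨ ¬p4 ∨ ¬p4 ∧ ¬p3 ∨ p2 ∧ ¬¬p2 ∧ ¬¬p4 ∨ p2
≡ ¬p3 ∨ ¬p4 ∨ ¬p4 ∧ ¬p3 ∨ p2 ∧ p2 ∧ ¬¬p4 ∨ p2
≡ ¬p3 ∨ ¬p4 ∨ ¬p4 ∧ ¬p3 ∨ p2 ∧ p2 ∧ p4 ∨ p2
≡ (¬p3 ∨ ¬p4 ∨ ¬p4 ∨ p2 ∨ p2) ∧ (¬p3 ∨ ¬p4 ∨ ¬p4 ∨ p2 ∨ p2) ∧ (¬p3 ∨ ¬p4 ∨ ¬p4 ∨ p4 ∨ p2) ∧ (¬p3 ∨ ¬p4 ∨ ¬p3 ∨ p2 ∨ p2) ∧ (¬p3 ∨ ¬p4 ∨ ¬p3 ∨ p2 ∨ p2) ∧ (¬p3 ∨ ¬p4 ∨ ¬p3 ∨ p4 ∨ p2)
≡ ¬p3 ∨ ¬p4 ∨ p2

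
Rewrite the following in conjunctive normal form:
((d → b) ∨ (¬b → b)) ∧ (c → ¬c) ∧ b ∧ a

¬c ∧ b ∧ a

((d → b) ∨ (¬b → b)) ∧ (c → ¬c) ∧ b ∧ a
= (¬d ∨ b ∨ (¬b → b)) ∧ (c → ¬c) ∧ b ∧ a   (eliminate →)
= (¬d ∨ b ∨ ¬¬b ∨ b) ∧ (c → ¬c) ∧ b ∧ a   (eliminate →)
= (¬d ∨ b ∨ ¬¬b ∨ b) ∧ (¬c ∨ ¬c) ∧ b ∧ a   (eliminate →)
= (¬d ∨ b ∨ b ∨ b) ∧ (¬c ∨ ¬c) ∧ b ∧ a   (double negation)
= ¬c ∧ b ∧ a   (simplify)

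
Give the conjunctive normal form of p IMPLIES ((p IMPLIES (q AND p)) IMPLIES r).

NOT p OR NOT q OR r

p IMPLIES ((p IMPLIES (q AND p)) IMPLIES r)
⇔ NOT p OR ((p IMPLIES (q AND p)) IMPLIES r)   (eliminate IMPLIES)
⇔ NOT p OR NOT (p IMPLIES (q AND p)) OR r   (eliminate IMPLIES)
⇔ NOT p OR NOT (NOT p OR (q AND p)) OR r   (eliminate IMPLIES)
⇔ NOT p OR (NOT NOT p AND NOT (q AND p)) OR r   (De Morgan)
⇔ NOT p OR (p AND NOT (q AND p)) OR r   (double negation)
⇔ NOT p OR (p AND (NOT q OR NOT p)) OR r   (De Morgan)
⇔ (NOT p OR p OR r) AND (NOT p OR NOT q OR NOT p OR r)   (distribute OR over AND)
⇔ NOT p OR NOT q OR r   (simplify)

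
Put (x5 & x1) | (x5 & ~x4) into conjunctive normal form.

(x5 & x1) | (x5 & ~x4)
≡ (x5 | x5) & (x5 | ~x4) & (x1 | x5) & (x1 | ~x4)   — distribute | over &
≡ x5 & (x1 | ~x4)   — simplify

x5 & (x1 | ~x4)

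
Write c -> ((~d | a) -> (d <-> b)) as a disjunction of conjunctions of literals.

~c | (d & ~a) | (~d & ~b) | (b & d)

c -> ((~d | a) -> (d <-> b))
≡ ~c | ((~d | a) -> (d <-> b))   — eliminate ->
≡ ~c | ~(~d | a) | (d <-> b)   — eliminate ->
≡ ~c | ~(~d | a) | ((d -> b) & (b -> d))   — eliminate <->
≡ ~c | ~(~d | a) | ((~d | b) & (b -> d))   — eliminate ->
≡ ~c | ~(~d | a) | ((~d | b) & (~b | d))   — eliminate ->
≡ ~c | (~~d & ~a) | ((~d | b) & (~b | d))   — De Morgan
≡ ~c | (d & ~a) | ((~d | b) & (~b | d))   — double negation
≡ ~c | (d & ~a) | (~d & ~b) | (~d & d) | (b & ~b) | (b & d)   — distribute & over |
≡ ~c | (d & ~a) | (~d & ~b) | (b & d)   — simplify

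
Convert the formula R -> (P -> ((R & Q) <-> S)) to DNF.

~R | ~P | (~Q & ~S) | (S & R & Q)

R -> (P -> ((R & Q) <-> S))
≡ ~R | (P -> ((R & Q) <-> S))   (eliminate ->)
≡ ~R | ~P | ((R & Q) <-> S)   (eliminate ->)
≡ ~R | ~P | (((R & Q) -> S) & (S -> (R & Q)))   (eliminate <->)
≡ ~R | ~P | ((~(R & Q) | S) & (S -> (R & Q)))   (eliminate ->)
≡ ~R | ~P | ((~(R & Q) | S) & (~S | (R & Q)))   (eliminate ->)
≡ ~R | ~P | ((~R | ~Q | S) & (~S | (R & Q)))   (De Morgan)
≡ ~R | ~P | (~R & ~S) | (~R & R & Q) | (~Q & ~S) | (~Q & R & Q) | (S & ~S) | (S & R & Q)   (distribute & over |)
≡ ~R | ~P | (~Q & ~S) | (S & R & Q)   (simplify)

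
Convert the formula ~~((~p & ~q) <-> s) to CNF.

~~((~p & ~q) <-> s)
≡ ~~(((~p & ~q) -> s) & (s -> (~p & ~q)))
≡ ~~((~(~p & ~q) | s) & (s -> (~p & ~q)))
≡ ~~((~(~p & ~q) | s) & (~s | (~p & ~q)))
≡ (~(~p & ~q) | s) & (~s | (~p & ~q))
≡ (~~p | ~~q | s) & (~s | (~p & ~q))
≡ (p | ~~q | s) & (~s | (~p & ~q))
≡ (p | q | s) & (~s | (~p & ~q))
≡ (p | q | s) & (~s | ~p) & (~s | ~q)

(p | q | s) & (~s | ~p) & (~s | ~q)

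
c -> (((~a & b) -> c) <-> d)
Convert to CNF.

~c | d

c -> (((~a & b) -> c) <-> d)
≡ ~c | (((~a & b) -> c) <-> d)   [eliminate ->]
≡ ~c | ((((~a & b) -> c) -> d) & (d -> ((~a & b) -> c)))   [eliminate <->]
≡ ~c | ((~((~a & b) -> c) | d) & (d -> ((~a & b) -> c)))   [eliminate ->]
≡ ~c | ((~(~(~a & b) | c) | d) & (d -> ((~a & b) -> c)))   [eliminate ->]
≡ ~c | ((~(~(~a & b) | c) | d) & (~d | ((~a & b) -> c)))   [eliminate ->]
≡ ~c | ((~(~(~a & b) | c) | d) & (~d | ~(~a & b) | c))   [eliminate ->]
≡ ~c | (((~~(~a & b) & ~c) | d) & (~d | ~(~a & b) | c))   [De Morgan]
≡ ~c | (((~a & b & ~c) | d) & (~d | ~(~a & b) | c))   [double negation]
≡ ~c | (((~a & b & ~c) | d) & (~d | ~~a | ~b | c))   [De Morgan]
≡ ~c | (((~a & b & ~c) | d) & (~d | a | ~b | c))   [double negation]
≡ (~c | ~a | d) & (~c | b | d) & (~c | ~c | d) & (~c | ~d | a | ~b | c)   [distribute | over &]
≡ ~c | d   [simplify]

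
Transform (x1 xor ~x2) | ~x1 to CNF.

(x1 xor ~x2) | ~x1
= ((x1 | ~x2) & ~(x1 & ~x2)) | ~x1   — expand xor
= ((x1 | ~x2) & (~x1 | ~~x2)) | ~x1   — De Morgan
= ((x1 | ~x2) & (~x1 | x2)) | ~x1   — double negation
= (x1 | ~x2 | ~x1) & (~x1 | x2 | ~x1)   — distribute | over &
= ~x1 | x2   — simplify

~x1 | x2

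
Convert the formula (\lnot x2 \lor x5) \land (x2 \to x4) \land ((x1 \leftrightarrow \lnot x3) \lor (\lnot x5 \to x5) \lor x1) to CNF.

(\lnot x2 \lor x5) \land (\lnot x2 \lor x4) \land (x3 \lor x1 \lor x5)

(\lnot x2 \lor x5) \land (x2 \to x4) \land ((x1 \leftrightarrow \lnot x3) \lor (\lnot x5 \to x5) \lor x1)
≡ (\lnot x2 \lor x5) \land (\lnot x2 \lor x4) \land ((x1 \leftrightarrow \lnot x3) \lor (\lnot x5 \to x5) \lor x1)   — eliminate \to
≡ (\lnot x2 \lor x5) \land (\lnot x2 \lor x4) \land (((x1 \to \lnot x3) \land (\lnot x3 \to x1)) \lor (\lnot x5 \to x5) \lor x1)   — eliminate \leftrightarrow
≡ (\lnot x2 \lor x5) \land (\lnot x2 \lor x4) \land (((\lnot x1 \lor \lnot x3) \land (\lnot x3 \to x1)) \lor (\lnot x5 \to x5) \lor x1)   — eliminate \to
≡ (\lnot x2 \lor x5) \land (\lnot x2 \lor x4) \land (((\lnot x1 \lor \lnot x3) \land (\lnot \lnot x3 \lor x1)) \lor (\lnot x5 \to x5) \lor x1)   — eliminate \to
≡ (\lnot x2 \lor x5) \land (\lnot x2 \lor x4) \land (((\lnot x1 \lor \lnot x3) \land (\lnot \lnot x3 \lor x1)) \lor \lnot \lnot x5 \lor x5 \lor x1)   — eliminate \to
≡ (\lnot x2 \lor x5) \land (\lnot x2 \lor x4) \land (((\lnot x1 \lor \lnot x3) \land (x3 \lor x1)) \lor \lnot \lnot x5 \lor x5 \lor x1)   — double negation
≡ (\lnot x2 \lor x5) \land (\lnot x2 \lor x4) \land (((\lnot x1 \lor \lnot x3) \land (x3 \lor x1)) \lor x5 \lor x5 \lor x1)   — double negation
≡ (\lnot x2 \lor x5) \land (\lnot x2 \lor x4) \land (\lnot x1 \lor \lnot x3 \lor x5 \lor x5 \lor x1) \land (x3 \lor x1 \lor x5 \lor x5 \lor x1)   — distribute \lor over \land
≡ (\lnot x2 \lor x5) \land (\lnot x2 \lor x4) \land (x3 \lor x1 \lor x5)   — simplify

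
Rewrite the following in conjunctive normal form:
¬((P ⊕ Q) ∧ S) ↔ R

(P ∨ Q ∨ R) ∧ (¬P ∨ ¬Q ∨ R) ∧ (S ∨ R) ∧ (¬R ∨ ¬P ∨ Q ∨ ¬S) ∧ (¬R ∨ ¬Q ∨ P ∨ ¬S)

¬((P ⊕ Q) ∧ S) ↔ R
≡ (¬((P ⊕ Q) ∧ S) → R) ∧ (R → ¬((P ⊕ Q) ∧ S))   [eliminate ↔]
≡ (¬¬((P ⊕ Q) ∧ S) ∨ R) ∧ (R → ¬((P ⊕ Q) ∧ S))   [eliminate →]
≡ (¬¬((P ∨ Q) ∧ ¬(P ∧ Q) ∧ S) ∨ R) ∧ (R → ¬((P ⊕ Q) ∧ S))   [expand ⊕]
≡ (¬¬((P ∨ Q) ∧ ¬(P ∧ Q) ∧ S) ∨ R) ∧ (¬R ∨ ¬((P ⊕ Q) ∧ S))   [eliminate →]
≡ (¬¬((P ∨ Q) ∧ ¬(P ∧ Q) ∧ S) ∨ R) ∧ (¬R ∨ ¬((P ∨ Q) ∧ ¬(P ∧ Q) ∧ S))   [expand ⊕]
≡ (((P ∨ Q) ∧ ¬(P ∧ Q) ∧ S) ∨ R) ∧ (¬R ∨ ¬((P ∨ Q) ∧ ¬(P ∧ Q) ∧ S))   [double negation]
≡ (((P ∨ Q) ∧ (¬P ∨ ¬Q) ∧ S) ∨ R) ∧ (¬R ∨ ¬((P ∨ Q) ∧ ¬(P ∧ Q) ∧ S))   [De Morgan]
≡ (((P ∨ Q) ∧ (¬P ∨ ¬Q) ∧ S) ∨ R) ∧ (¬R ∨ ¬(P ∨ Q) ∨ ¬¬(P ∧ Q) ∨ ¬S)   [De Morgan]
≡ (((P ∨ Q) ∧ (¬P ∨ ¬Q) ∧ S) ∨ R) ∧ (¬R ∨ (¬P ∧ ¬Q) ∨ ¬¬(P ∧ Q) ∨ ¬S)   [De Morgan]
≡ (((P ∨ Q) ∧ (¬P ∨ ¬Q) ∧ S) ∨ R) ∧ (¬R ∨ (¬P ∧ ¬Q) ∨ (P ∧ Q) ∨ ¬S)   [double negation]
≡ (P ∨ Q ∨ R) ∧ (¬P ∨ ¬Q ∨ R) ∧ (S ∨ R) ∧ (¬R ∨ ¬P ∨ P ∨ ¬S) ∧ (¬R ∨ ¬P ∨ Q ∨ ¬S) ∧ (¬R ∨ ¬Q ∨ P ∨ ¬S) ∧ (¬R ∨ ¬Q ∨ Q ∨ ¬S)   [distribute ∨ over ∧]
≡ (P ∨ Q ∨ R) ∧ (¬P ∨ ¬Q ∨ R) ∧ (S ∨ R) ∧ (¬R ∨ ¬P ∨ Q ∨ ¬S) ∧ (¬R ∨ ¬Q ∨ P ∨ ¬S)   [simplify]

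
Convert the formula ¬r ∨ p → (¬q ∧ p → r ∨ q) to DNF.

¬r ∨ p → (¬q ∧ p → r ∨ q)
≡ ¬(¬r ∨ p) ∨ (¬q ∧ p → r ∨ q)
≡ ¬(¬r ∨ p) ∨ ¬(¬q ∧ p) ∨ r ∨ q
≡ ¬¬r ∧ ¬p ∨ ¬(¬q ∧ p) ∨ r ∨ q
≡ r ∧ ¬p ∨ ¬(¬q ∧ p) ∨ r ∨ q
≡ r ∧ ¬p ∨ ¬¬q ∨ ¬p ∨ r ∨ q
≡ r ∧ ¬p ∨ q ∨ ¬p ∨ r ∨ q
≡ q ∨ ¬p ∨ r

q ∨ ¬p ∨ r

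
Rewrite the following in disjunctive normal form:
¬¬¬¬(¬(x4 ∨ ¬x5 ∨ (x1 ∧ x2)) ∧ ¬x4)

¬¬¬¬(¬(x4 ∨ ¬x5 ∨ (x1 ∧ x2)) ∧ ¬x4)
≡ ¬¬(¬(x4 ∨ ¬x5 ∨ (x1 ∧ x2)) ∧ ¬x4)   — double negation
≡ ¬(x4 ∨ ¬x5 ∨ (x1 ∧ x2)) ∧ ¬x4   — double negation
≡ ¬x4 ∧ ¬¬x5 ∧ ¬(x1 ∧ x2) ∧ ¬x4   — De Morgan
≡ ¬x4 ∧ x5 ∧ ¬(x1 ∧ x2) ∧ ¬x4   — double negation
≡ ¬x4 ∧ x5 ∧ (¬x1 ∨ ¬x2) ∧ ¬x4   — De Morgan
≡ (¬x4 ∧ x5 ∧ ¬x1 ∧ ¬x4) ∨ (¬x4 ∧ x5 ∧ ¬x2 ∧ ¬x4)   — distribute ∧ over ∨
≡ (¬x4 ∧ x5 ∧ ¬x1) ∨ (¬x4 ∧ x5 ∧ ¬x2)   — simplify

(¬x4 ∧ x5 ∧ ¬x1) ∨ (¬x4 ∧ x5 ∧ ¬x2)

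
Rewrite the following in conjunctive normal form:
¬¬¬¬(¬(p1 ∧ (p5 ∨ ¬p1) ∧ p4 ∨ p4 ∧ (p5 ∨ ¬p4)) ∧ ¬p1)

¬¬¬¬(¬(p1 ∧ (p5 ∨ ¬p1) ∧ p4 ∨ p4 ∧ (p5 ∨ ¬p4)) ∧ ¬p1)
= ¬¬(¬(p1 ∧ (p5 ∨ ¬p1) ∧ p4 ∨ p4 ∧ (p5 ∨ ¬p4)) ∧ ¬p1)   (double negation)
= ¬(p1 ∧ (p5 ∨ ¬p1) ∧ p4 ∨ p4 ∧ (p5 ∨ ¬p4)) ∧ ¬p1   (double negation)
= ¬(p1 ∧ (p5 ∨ ¬p1) ∧ p4) ∧ ¬(p4 ∧ (p5 ∨ ¬p4)) ∧ ¬p1   (De Morgan)
= (¬p1 ∨ ¬(p5 ∨ ¬p1) ∨ ¬p4) ∧ ¬(p4 ∧ (p5 ∨ ¬p4)) ∧ ¬p1   (De Morgan)
= (¬p1 ∨ ¬p5 ∧ ¬¬p1 ∨ ¬p4) ∧ ¬(p4 ∧ (p5 ∨ ¬p4)) ∧ ¬p1   (De Morgan)
= (¬p1 ∨ ¬p5 ∧ p1 ∨ ¬p4) ∧ ¬(p4 ∧ (p5 ∨ ¬p4)) ∧ ¬p1   (double negation)
= (¬p1 ∨ ¬p5 ∧ p1 ∨ ¬p4) ∧ (¬p4 ∨ ¬(p5 ∨ ¬p4)) ∧ ¬p1   (De Morgan)
= (¬p1 ∨ ¬p5 ∧ p1 ∨ ¬p4) ∧ (¬p4 ∨ ¬p5 ∧ ¬¬p4) ∧ ¬p1   (De Morgan)
= (¬p1 ∨ ¬p5 ∧ p1 ∨ ¬p4) ∧ (¬p4 ∨ ¬p5 ∧ p4) ∧ ¬p1   (double negation)
= (¬p1 ∨ ¬p5 ∨ ¬p4) ∧ (¬p1 ∨ p1 ∨ ¬p4) ∧ (¬p4 ∨ ¬p5) ∧ (¬p4 ∨ p4) ∧ ¬p1   (distribute ∨ over ∧)
= (¬p4 ∨ ¬p5) ∧ ¬p1   (simplify)

(¬p4 ∨ ¬p5) ∧ ¬p1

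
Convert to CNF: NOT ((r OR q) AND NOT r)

NOT ((r OR q) AND NOT r)
= NOT (r OR q) OR NOT NOT r   [De Morgan]
= (NOT r AND NOT q) OR NOT NOT r   [De Morgan]
= (NOT r AND NOT q) OR r   [double negation]
= (NOT r OR r) AND (NOT q OR r)   [distribute OR over AND]
= NOT q OR r   [simplify]

NOT q OR r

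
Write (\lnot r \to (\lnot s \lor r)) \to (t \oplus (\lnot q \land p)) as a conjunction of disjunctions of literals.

(\lnot r \to (\lnot s \lor r)) \to (t \oplus (\lnot q \land p))
≡ \lnot (\lnot r \to (\lnot s \lor r)) \lor (t \oplus (\lnot q \land p))   [eliminate \to]
≡ \lnot (\lnot \lnot r \lor \lnot s \lor r) \lor (t \oplus (\lnot q \land p))   [eliminate \to]
≡ \lnot (\lnot \lnot r \lor \lnot s \lor r) \lor ((t \lor (\lnot q \land p)) \land \lnot (t \land \lnot q \land p))   [expand \oplus]
≡ (\lnot \lnot \lnot r \land \lnot \lnot s \land \lnot r) \lor ((t \lor (\lnot q \land p)) \land \lnot (t \land \lnot q \land p))   [De Morgan]
≡ (\lnot r \land \lnot \lnot s \land \lnot r) \lor ((t \lor (\lnot q \land p)) \land \lnot (t \land \lnot q \land p))   [double negation]
≡ (\lnot r \land s \land \lnot r) \lor ((t \lor (\lnot q \land p)) \land \lnot (t \land \lnot q \land p))   [double negation]
≡ (\lnot r \land s \land \lnot r) \lor ((t \lor (\lnot q \land p)) \land (\lnot t \lor \lnot \lnot q \lor \lnot p))   [De Morgan]
≡ (\lnot r \land s \land \lnot r) \lor ((t \lor (\lnot q \land p)) \land (\lnot t \lor q \lor \lnot p))   [double negation]
≡ (\lnot r \lor t \lor \lnot q) \land (\lnot r \lor t \lor p) \land (\lnot r \lor \lnot t \lor q \lor \lnot p) \land (s \lor t \lor \lnot q) \land (s \lor t \lor p) \land (s \lor \lnot t \lor q \lor \lnot p) \land (\lnot r \lor t \lor \lnot q) \land (\lnot r \lor t \lor p) \land (\lnot r \lor \lnot t \lor q \lor \lnot p)   [distribute \lor over \land]
≡ (\lnot r \lor t \lor \lnot q) \land (\lnot r \lor t \lor p) \land (\lnot r \lor \lnot t \lor q \lor \lnot p) \land (s \lor t \lor \lnot q) \land (s \lor t \lor p) \land (s \lor \lnot t \lor q \lor \lnot p)   [simplify]

(\lnot r \lor t \lor \lnot q) \land (\lnot r \lor t \lor p) \land (\lnot r \lor \lnot t \lor q \lor \lnot p) \land (s \lor t \lor \lnot q) \land (s \lor t \lor p) \land (s \lor \lnot t \lor q \lor \lnot p)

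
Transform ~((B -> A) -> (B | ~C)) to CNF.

~((B -> A) -> (B | ~C))
≡ ~(~(B -> A) | B | ~C)   [eliminate ->]
≡ ~(~(~B | A) | B | ~C)   [eliminate ->]
≡ ~~(~B | A) & ~B & ~~C   [De Morgan]
≡ (~B | A) & ~B & ~~C   [double negation]
≡ (~B | A) & ~B & C   [double negation]
≡ ~B & C   [simplify]

~B & C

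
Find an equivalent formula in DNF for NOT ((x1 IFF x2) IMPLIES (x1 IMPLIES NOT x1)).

x2 AND x1

NOT ((x1 IFF x2) IMPLIES (x1 IMPLIES NOT x1))
≡ NOT (NOT (x1 IFF x2) OR (x1 IMPLIES NOT x1))   (eliminate IMPLIES)
≡ NOT (NOT ((x1 IMPLIES x2) AND (x2 IMPLIES x1)) OR (x1 IMPLIES NOT x1))   (eliminate IFF)
≡ NOT (NOT ((NOT x1 OR x2) AND (x2 IMPLIES x1)) OR (x1 IMPLIES NOT x1))   (eliminate IMPLIES)
≡ NOT (NOT ((NOT x1 OR x2) AND (NOT x2 OR x1)) OR (x1 IMPLIES NOT x1))   (eliminate IMPLIES)
≡ NOT (NOT ((NOT x1 OR x2) AND (NOT x2 OR x1)) OR NOT x1 OR NOT x1)   (eliminate IMPLIES)
≡ NOT NOT ((NOT x1 OR x2) AND (NOT x2 OR x1)) AND NOT NOT x1 AND NOT NOT x1   (De Morgan)
≡ (NOT x1 OR x2) AND (NOT x2 OR x1) AND NOT NOT x1 AND NOT NOT x1   (double negation)
≡ (NOT x1 OR x2) AND (NOT x2 OR x1) AND x1 AND NOT NOT x1   (double negation)
≡ (NOT x1 OR x2) AND (NOT x2 OR x1) AND x1 AND x1   (double negation)
≡ (NOT x1 AND NOT x2 AND x1 AND x1) OR (NOT x1 AND x1 AND x1 AND x1) OR (x2 AND NOT x2 AND x1 AND x1) OR (x2 AND x1 AND x1 AND x1)   (distribute AND over OR)
≡ x2 AND x1   (simplify)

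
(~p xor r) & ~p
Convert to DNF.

(~p xor r) & ~p
= ((~p & ~r) | (~~p & r)) & ~p   [expand xor]
= ((~p & ~r) | (p & r)) & ~p   [double negation]
= (~p & ~r & ~p) | (p & r & ~p)   [distribute & over |]
= ~p & ~r   [simplify]

~p & ~r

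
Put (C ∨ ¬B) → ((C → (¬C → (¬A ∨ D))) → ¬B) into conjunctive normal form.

(C ∨ ¬B) → ((C → (¬C → (¬A ∨ D))) → ¬B)
⇔ ¬(C ∨ ¬B) ∨ ((C → (¬C → (¬A ∨ D))) → ¬B)   — eliminate →
⇔ ¬(C ∨ ¬B) ∨ ¬(C → (¬C → (¬A ∨ D))) ∨ ¬B   — eliminate →
⇔ ¬(C ∨ ¬B) ∨ ¬(¬C ∨ (¬C → (¬A ∨ D))) ∨ ¬B   — eliminate →
⇔ ¬(C ∨ ¬B) ∨ ¬(¬C ∨ ¬¬C ∨ ¬A ∨ D) ∨ ¬B   — eliminate →
⇔ (¬C ∧ ¬¬B) ∨ ¬(¬C ∨ ¬¬C ∨ ¬A ∨ D) ∨ ¬B   — De Morgan
⇔ (¬C ∧ B) ∨ ¬(¬C ∨ ¬¬C ∨ ¬A ∨ D) ∨ ¬B   — double negation
⇔ (¬C ∧ B) ∨ (¬¬C ∧ ¬¬¬C ∧ ¬¬A ∧ ¬D) ∨ ¬B   — De Morgan
⇔ (¬C ∧ B) ∨ (C ∧ ¬¬¬C ∧ ¬¬A ∧ ¬D) ∨ ¬B   — double negation
⇔ (¬C ∧ B) ∨ (C ∧ ¬C ∧ ¬¬A ∧ ¬D) ∨ ¬B   — double negation
⇔ (¬C ∧ B) ∨ (C ∧ ¬C ∧ A ∧ ¬D) ∨ ¬B   — double negation
⇔ (¬C ∨ C ∨ ¬B) ∧ (¬C ∨ ¬C ∨ ¬B) ∧ (¬C ∨ A ∨ ¬B) ∧ (¬C ∨ ¬D ∨ ¬B) ∧ (B ∨ C ∨ ¬B) ∧ (B ∨ ¬C ∨ ¬B) ∧ (B ∨ A ∨ ¬B) ∧ (B ∨ ¬D ∨ ¬B)   — distribute ∨ over ∧
⇔ ¬C ∨ ¬B   — simplify

¬C ∨ ¬B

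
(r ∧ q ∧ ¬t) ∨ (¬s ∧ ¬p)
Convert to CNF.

(r ∧ q ∧ ¬t) ∨ (¬s ∧ ¬p)
≡ (r ∨ ¬s) ∧ (r ∨ ¬p) ∧ (q ∨ ¬s) ∧ (q ∨ ¬p) ∧ (¬t ∨ ¬s) ∧ (¬t ∨ ¬p)   [distribute ∨ over ∧]

(r ∨ ¬s) ∧ (r ∨ ¬p) ∧ (q ∨ ¬s) ∧ (q ∨ ¬p) ∧ (¬t ∨ ¬s) ∧ (¬t ∨ ¬p)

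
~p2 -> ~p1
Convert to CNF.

~p2 -> ~p1
⇔ ~~p2 | ~p1   (eliminate ->)
⇔ p2 | ~p1   (double negation)

p2 | ~p1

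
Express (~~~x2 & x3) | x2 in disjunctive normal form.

(~x2 & x3) | x2

(~~~x2 & x3) | x2
≡ (~x2 & x3) | x2   [double negation]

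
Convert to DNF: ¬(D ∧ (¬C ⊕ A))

¬(D ∧ (¬C ⊕ A))
≡ ¬(D ∧ ((¬C ∧ ¬A) ∨ (¬¬C ∧ A)))   — expand ⊕
≡ ¬D ∨ ¬((¬C ∧ ¬A) ∨ (¬¬C ∧ A))   — De Morgan
≡ ¬D ∨ (¬(¬C ∧ ¬A) ∧ ¬(¬¬C ∧ A))   — De Morgan
≡ ¬D ∨ ((¬¬C ∨ ¬¬A) ∧ ¬(¬¬C ∧ A))   — De Morgan
≡ ¬D ∨ ((C ∨ ¬¬A) ∧ ¬(¬¬C ∧ A))   — double negation
≡ ¬D ∨ ((C ∨ A) ∧ ¬(¬¬C ∧ A))   — double negation
≡ ¬D ∨ ((C ∨ A) ∧ (¬¬¬C ∨ ¬A))   — De Morgan
≡ ¬D ∨ ((C ∨ A) ∧ (¬C ∨ ¬A))   — double negation
≡ ¬D ∨ (C ∧ ¬C) ∨ (C ∧ ¬A) ∨ (A ∧ ¬C) ∨ (A ∧ ¬A)   — distribute ∧ over ∨
≡ ¬D ∨ (C ∧ ¬A) ∨ (A ∧ ¬C)   — simplify

¬D ∨ (C ∧ ¬A) ∨ (A ∧ ¬C)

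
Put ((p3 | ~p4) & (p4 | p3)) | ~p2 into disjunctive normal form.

p3 | ~p2

((p3 | ~p4) & (p4 | p3)) | ~p2
≡ (p3 & p4) | (p3 & p3) | (~p4 & p4) | (~p4 & p3) | ~p2   — distribute & over |
≡ p3 | ~p2   — simplify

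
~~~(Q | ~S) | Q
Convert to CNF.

S | Q

~~~(Q | ~S) | Q
≡ ~(Q | ~S) | Q   (double negation)
≡ (~Q & ~~S) | Q   (De Morgan)
≡ (~Q & S) | Q   (double negation)
≡ (~Q | Q) & (S | Q)   (distribute | over &)
≡ S | Q   (simplify)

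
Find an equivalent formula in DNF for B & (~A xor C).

(B & ~A & ~C) | (B & A & C)

B & (~A xor C)
≡ B & ((~A & ~C) | (~~A & C))
≡ B & ((~A & ~C) | (A & C))
≡ (B & ~A & ~C) | (B & A & C)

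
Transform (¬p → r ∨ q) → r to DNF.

¬p ∧ ¬r ∧ ¬q ∨ r

(¬p → r ∨ q) → r
⇔ ¬(¬p → r ∨ q) ∨ r   [eliminate →]
⇔ ¬(¬¬p ∨ r ∨ q) ∨ r   [eliminate →]
⇔ ¬¬¬p ∧ ¬r ∧ ¬q ∨ r   [De Morgan]
⇔ ¬p ∧ ¬r ∧ ¬q ∨ r   [double negation]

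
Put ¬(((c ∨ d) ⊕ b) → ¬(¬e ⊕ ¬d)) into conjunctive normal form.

¬(((c ∨ d) ⊕ b) → ¬(¬e ⊕ ¬d))
⇔ ¬(¬((c ∨ d) ⊕ b) ∨ ¬(¬e ⊕ ¬d))   [eliminate →]
⇔ ¬(¬((c ∨ d ∨ b) ∧ ¬((c ∨ d) ∧ b)) ∨ ¬(¬e ⊕ ¬d))   [expand ⊕]
⇔ ¬(¬((c ∨ d ∨ b) ∧ ¬((c ∨ d) ∧ b)) ∨ ¬((¬e ∨ ¬d) ∧ ¬(¬e ∧ ¬d)))   [expand ⊕]
⇔ ¬¬((c ∨ d ∨ b) ∧ ¬((c ∨ d) ∧ b)) ∧ ¬¬((¬e ∨ ¬d) ∧ ¬(¬e ∧ ¬d))   [De Morgan]
⇔ (c ∨ d ∨ b) ∧ ¬((c ∨ d) ∧ b) ∧ ¬¬((¬e ∨ ¬d) ∧ ¬(¬e ∧ ¬d))   [double negation]
⇔ (c ∨ d ∨ b) ∧ (¬(c ∨ d) ∨ ¬b) ∧ ¬¬((¬e ∨ ¬d) ∧ ¬(¬e ∧ ¬d))   [De Morgan]
⇔ (c ∨ d ∨ b) ∧ ((¬c ∧ ¬d) ∨ ¬b) ∧ ¬¬((¬e ∨ ¬d) ∧ ¬(¬e ∧ ¬d))   [De Morgan]
⇔ (c ∨ d ∨ b) ∧ ((¬c ∧ ¬d) ∨ ¬b) ∧ (¬e ∨ ¬d) ∧ ¬(¬e ∧ ¬d)   [double negation]
⇔ (c ∨ d ∨ b) ∧ ((¬c ∧ ¬d) ∨ ¬b) ∧ (¬e ∨ ¬d) ∧ (¬¬e ∨ ¬¬d)   [De Morgan]
⇔ (c ∨ d ∨ b) ∧ ((¬c ∧ ¬d) ∨ ¬b) ∧ (¬e ∨ ¬d) ∧ (e ∨ ¬¬d)   [double negation]
⇔ (c ∨ d ∨ b) ∧ ((¬c ∧ ¬d) ∨ ¬b) ∧ (¬e ∨ ¬d) ∧ (e ∨ d)   [double negation]
⇔ (c ∨ d ∨ b) ∧ (¬c ∨ ¬b) ∧ (¬d ∨ ¬b) ∧ (¬e ∨ ¬d) ∧ (e ∨ d)   [distribute ∨ over ∧]

(c ∨ d ∨ b) ∧ (¬c ∨ ¬b) ∧ (¬d ∨ ¬b) ∧ (¬e ∨ ¬d) ∧ (e ∨ d)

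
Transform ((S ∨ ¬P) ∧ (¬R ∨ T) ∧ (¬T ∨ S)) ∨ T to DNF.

((S ∨ ¬P) ∧ (¬R ∨ T) ∧ (¬T ∨ S)) ∨ T
≡ (S ∧ ¬R ∧ ¬T) ∨ (S ∧ ¬R ∧ S) ∨ (S ∧ T ∧ ¬T) ∨ (S ∧ T ∧ S) ∨ (¬P ∧ ¬R ∧ ¬T) ∨ (¬P ∧ ¬R ∧ S) ∨ (¬P ∧ T ∧ ¬T) ∨ (¬P ∧ T ∧ S) ∨ T   [distribute ∧ over ∨]
≡ (S ∧ ¬R) ∨ (¬P ∧ ¬R ∧ ¬T) ∨ T   [simplify]

(S ∧ ¬R) ∨ (¬P ∧ ¬R ∧ ¬T) ∨ T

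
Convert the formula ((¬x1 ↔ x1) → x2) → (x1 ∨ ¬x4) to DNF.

((¬x1 ↔ x1) → x2) → (x1 ∨ ¬x4)
≡ ¬((¬x1 ↔ x1) → x2) ∨ x1 ∨ ¬x4   (eliminate →)
≡ ¬(¬(¬x1 ↔ x1) ∨ x2) ∨ x1 ∨ ¬x4   (eliminate →)
≡ ¬(¬((¬x1 → x1) ∧ (x1 → ¬x1)) ∨ x2) ∨ x1 ∨ ¬x4   (eliminate ↔)
≡ ¬(¬((¬¬x1 ∨ x1) ∧ (x1 → ¬x1)) ∨ x2) ∨ x1 ∨ ¬x4   (eliminate →)
≡ ¬(¬((¬¬x1 ∨ x1) ∧ (¬x1 ∨ ¬x1)) ∨ x2) ∨ x1 ∨ ¬x4   (eliminate →)
≡ (¬¬((¬¬x1 ∨ x1) ∧ (¬x1 ∨ ¬x1)) ∧ ¬x2) ∨ x1 ∨ ¬x4   (De Morgan)
≡ ((¬¬x1 ∨ x1) ∧ (¬x1 ∨ ¬x1) ∧ ¬x2) ∨ x1 ∨ ¬x4   (double negation)
≡ ((x1 ∨ x1) ∧ (¬x1 ∨ ¬x1) ∧ ¬x2) ∨ x1 ∨ ¬x4   (double negation)
≡ (x1 ∧ ¬x1 ∧ ¬x2) ∨ (x1 ∧ ¬x1 ∧ ¬x2) ∨ (x1 ∧ ¬x1 ∧ ¬x2) ∨ (x1 ∧ ¬x1 ∧ ¬x2) ∨ x1 ∨ ¬x4   (distribute ∧ over ∨)
≡ x1 ∨ ¬x4   (simplify)

x1 ∨ ¬x4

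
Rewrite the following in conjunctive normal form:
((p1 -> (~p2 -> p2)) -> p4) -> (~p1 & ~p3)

((p1 -> (~p2 -> p2)) -> p4) -> (~p1 & ~p3)
⇔ ~((p1 -> (~p2 -> p2)) -> p4) | (~p1 & ~p3)   — eliminate ->
⇔ ~(~(p1 -> (~p2 -> p2)) | p4) | (~p1 & ~p3)   — eliminate ->
⇔ ~(~(~p1 | (~p2 -> p2)) | p4) | (~p1 & ~p3)   — eliminate ->
⇔ ~(~(~p1 | ~~p2 | p2) | p4) | (~p1 & ~p3)   — eliminate ->
⇔ (~~(~p1 | ~~p2 | p2) & ~p4) | (~p1 & ~p3)   — De Morgan
⇔ ((~p1 | ~~p2 | p2) & ~p4) | (~p1 & ~p3)   — double negation
⇔ ((~p1 | p2 | p2) & ~p4) | (~p1 & ~p3)   — double negation
⇔ (~p1 | p2 | p2 | ~p1) & (~p1 | p2 | p2 | ~p3) & (~p4 | ~p1) & (~p4 | ~p3)   — distribute | over &
⇔ (~p1 | p2) & (~p4 | ~p1) & (~p4 | ~p3)   — simplify

(~p1 | p2) & (~p4 | ~p1) & (~p4 | ~p3)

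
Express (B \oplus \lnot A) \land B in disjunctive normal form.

(B \oplus \lnot A) \land B
= ((B \land \lnot \lnot A) \lor (\lnot B \land \lnot A)) \land B   [expand \oplus]
= ((B \land A) \lor (\lnot B \land \lnot A)) \land B   [double negation]
= (B \land A \land B) \lor (\lnot B \land \lnot A \land B)   [distribute \land over \lor]
= B \land A   [simplify]

B \land A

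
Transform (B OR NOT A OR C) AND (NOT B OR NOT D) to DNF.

(B AND NOT D) OR (NOT A AND NOT B) OR (NOT A AND NOT D) OR (C AND NOT B) OR (C AND NOT D)

(B OR NOT A OR C) AND (NOT B OR NOT D)
≡ (B AND NOT B) OR (B AND NOT D) OR (NOT A AND NOT B) OR (NOT A AND NOT D) OR (C AND NOT B) OR (C AND NOT D)   (distribute AND over OR)
≡ (B AND NOT D) OR (NOT A AND NOT B) OR (NOT A AND NOT D) OR (C AND NOT B) OR (C AND NOT D)   (simplify)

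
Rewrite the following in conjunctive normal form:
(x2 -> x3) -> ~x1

(x2 -> x3) -> ~x1
= ~(x2 -> x3) | ~x1   (eliminate ->)
= ~(~x2 | x3) | ~x1   (eliminate ->)
= (~~x2 & ~x3) | ~x1   (De Morgan)
= (x2 & ~x3) | ~x1   (double negation)
= (x2 | ~x1) & (~x3 | ~x1)   (distribute | over &)

(x2 | ~x1) & (~x3 | ~x1)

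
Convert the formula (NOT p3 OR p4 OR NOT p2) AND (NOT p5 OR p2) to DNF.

(NOT p3 AND NOT p5) OR (NOT p3 AND p2) OR (p4 AND NOT p5) OR (p4 AND p2) OR (NOT p2 AND NOT p5)

(NOT p3 OR p4 OR NOT p2) AND (NOT p5 OR p2)
⇔ (NOT p3 AND NOT p5) OR (NOT p3 AND p2) OR (p4 AND NOT p5) OR (p4 AND p2) OR (NOT p2 AND NOT p5) OR (NOT p2 AND p2)
⇔ (NOT p3 AND NOT p5) OR (NOT p3 AND p2) OR (p4 AND NOT p5) OR (p4 AND p2) OR (NOT p2 AND NOT p5)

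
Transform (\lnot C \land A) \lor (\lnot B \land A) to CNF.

(\lnot C \land A) \lor (\lnot B \land A)
≡ (\lnot C \lor \lnot B) \land (\lnot C \lor A) \land (A \lor \lnot B) \land (A \lor A)   [distribute \lor over \land]
≡ (\lnot C \lor \lnot B) \land A   [simplify]

(\lnot C \lor \lnot B) \land A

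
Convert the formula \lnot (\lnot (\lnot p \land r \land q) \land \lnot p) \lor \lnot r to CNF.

q \lor p \lor \lnot r

\lnot (\lnot (\lnot p \land r \land q) \land \lnot p) \lor \lnot r
⇔ \lnot \lnot (\lnot p \land r \land q) \lor \lnot \lnot p \lor \lnot r   [De Morgan]
⇔ (\lnot p \land r \land q) \lor \lnot \lnot p \lor \lnot r   [double negation]
⇔ (\lnot p \land r \land q) \lor p \lor \lnot r   [double negation]
⇔ (\lnot p \lor p \lor \lnot r) \land (r \lor p \lor \lnot r) \land (q \lor p \lor \lnot r)   [distribute \lor over \land]
⇔ q \lor p \lor \lnot r   [simplify]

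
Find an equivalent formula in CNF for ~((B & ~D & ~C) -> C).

~((B & ~D & ~C) -> C)
⇔ ~(~(B & ~D & ~C) | C)   (eliminate ->)
⇔ ~~(B & ~D & ~C) & ~C   (De Morgan)
⇔ B & ~D & ~C & ~C   (double negation)
⇔ B & ~D & ~C   (simplify)

B & ~D & ~C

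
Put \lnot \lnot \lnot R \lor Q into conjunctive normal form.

\lnot R \lor Q

\lnot \lnot \lnot R \lor Q
⇔ \lnot R \lor Q   [double negation]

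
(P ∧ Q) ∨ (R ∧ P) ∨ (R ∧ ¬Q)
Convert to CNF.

(P ∨ R) ∧ (P ∨ ¬Q) ∧ (Q ∨ R)

(P ∧ Q) ∨ (R ∧ P) ∨ (R ∧ ¬Q)
≡ (P ∨ R ∨ R) ∧ (P ∨ R ∨ ¬Q) ∧ (P ∨ P ∨ R) ∧ (P ∨ P ∨ ¬Q) ∧ (Q ∨ R ∨ R) ∧ (Q ∨ R ∨ ¬Q) ∧ (Q ∨ P ∨ R) ∧ (Q ∨ P ∨ ¬Q)
≡ (P ∨ R) ∧ (P ∨ ¬Q) ∧ (Q ∨ R)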